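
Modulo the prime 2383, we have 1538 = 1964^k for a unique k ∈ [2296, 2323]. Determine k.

2310

Compute 1964^2296 mod 2383 = 244, then multiply by 1964 repeatedly:
  1964^2296=244  1964^2297=233  1964^2298=76  1964^2299=1518  1964^2300=219
  1964^2301=1176  1964^2302=537  1964^2303=1382  1964^2304=11  1964^2305=157
  1964^2306=941  1964^2307=1299  1964^2308=1426  1964^2309=639  1964^2310=1538
Found 1538 at exponent 2310.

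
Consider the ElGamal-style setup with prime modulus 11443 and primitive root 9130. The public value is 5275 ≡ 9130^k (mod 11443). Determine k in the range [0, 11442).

6159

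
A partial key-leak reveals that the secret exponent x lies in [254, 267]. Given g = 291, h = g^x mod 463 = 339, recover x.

261

Compute 291^254 mod 463 = 138, then multiply by 291 repeatedly:
  291^254=138  291^255=340  291^256=321  291^257=348  291^258=334
  291^259=427  291^260=173  291^261=339
Found 339 at exponent 261.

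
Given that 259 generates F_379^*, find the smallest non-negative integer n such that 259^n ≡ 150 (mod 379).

Baby-step giant-step with m = ceil(sqrt(378)) = 20.
Baby table (259^j mod 379 for j=0..19):
  0:1  1:259  2:377  3:240  4:4  5:278  6:371  7:202
  8:16  9:354  10:347  11:50  12:64  13:279  14:251  15:200
  16:256  17:358  18:246  19:42
Giant step factor: 259^(-20) ≡ 218 (mod 379).
Scan 150·218^i mod 379 for i = 0, 1, …:
  i=0: 150   i=1: 106   i=2: 368   i=3: 255
  i=4: 256
Match at i=4, j=16: n = 4·20 + 16 = 96.

96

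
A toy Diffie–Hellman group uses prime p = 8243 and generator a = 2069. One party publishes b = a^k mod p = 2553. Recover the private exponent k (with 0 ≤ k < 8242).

3826

Baby-step giant-step with m = ceil(sqrt(8242)) = 91.
Baby table (2069^j mod 8243 for j=0..90):
  0:1  1:2069  2:2644  3:5327  4:672  5:5544  6:4523  7:2282
  8:6462  9:7975  10:6032  11:306  12:6646  13:1250  14:6191  15:7800
  16:6649  17:7457  18:5880  19:7295  20:422  21:7603  22:2963  23:5898
  24:3322  25:6799  26:4573  27:6816  28:6774  29:2306  30:6660  31:5487
  32:1992  33:8191  34:7814  35:2643  36:3258  37:6271  38:217  39:3851
  40:4981  41:1939  42:5693  43:7813  44:574  45:614  46:944  47:7788
  48:6550  49:458  50:7900  51:7474  52:8081  53:2785  54:308  55:2541
  56:6538  57:359  58:901  59:1251  60:17  61:2201  62:3733  63:8129
  64:3181  65:3575  66:2704  67:5822  68:2695  69:3687  70:3628  71:5202
  72:5823  73:4764  74:6331  75:712  76:5874  77:3124  78:1044  79:370
  80:7174  81:5606  82:913  83:1350  84:7016  85:181  86:3554  87:470
  88:7999  89:6230  90:6061
Giant step factor: 2069^(-91) ≡ 5741 (mod 8243).
Scan 2553·5741^i mod 8243 for i = 0, 1, …:
  i=0: 2553   i=1: 719   i=2: 6279   i=3: 1100
  i=4: 962   i=5: 32   i=6: 2366   i=7: 6985
  i=8: 6933   i=9: 5149     …   i=41: 3716
  i=42: 672
Match at i=42, j=4: k = 42·91 + 4 = 3826.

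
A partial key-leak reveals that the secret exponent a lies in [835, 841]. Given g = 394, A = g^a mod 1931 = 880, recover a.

Compute 394^835 mod 1931 = 806, then multiply by 394 repeatedly:
  394^835=806  394^836=880
Found 880 at exponent 836.

836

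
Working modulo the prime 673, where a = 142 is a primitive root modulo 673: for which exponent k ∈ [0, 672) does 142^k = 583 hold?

233

Baby-step giant-step with m = ceil(sqrt(672)) = 26.
Baby table (142^j mod 673 for j=0..25):
  0:1  1:142  2:647  3:346  4:3  5:426  6:595  7:365
  8:9  9:605  10:439  11:422  12:27  13:469  14:644  15:593
  16:81  17:61  18:586  19:433  20:243  21:183  22:412  23:626
  24:56  25:549
Giant step factor: 142^(-26) ≡ 104 (mod 673).
Scan 583·104^i mod 673 for i = 0, 1, …:
  i=0: 583   i=1: 62   i=2: 391   i=3: 284
  i=4: 597   i=5: 172   i=6: 390   i=7: 180
  i=8: 549
Match at i=8, j=25: k = 8·26 + 25 = 233.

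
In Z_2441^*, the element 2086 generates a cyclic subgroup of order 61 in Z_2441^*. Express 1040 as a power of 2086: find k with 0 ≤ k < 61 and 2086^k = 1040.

14

Baby-step giant-step with m = ceil(sqrt(61)) = 8.
Baby table (2086^j mod 2441 for j=0..7):
  0:1  1:2086  2:1534  3:2214  4:32  5:845  6:268  7:59
Giant step factor: 2086^(-8) ≡ 2000 (mod 2441).
Scan 1040·2000^i mod 2441 for i = 0, 1, …:
  i=0: 1040   i=1: 268
Match at i=1, j=6: k = 1·8 + 6 = 14.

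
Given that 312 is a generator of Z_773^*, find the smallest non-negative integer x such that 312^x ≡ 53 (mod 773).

Baby-step giant-step with m = ceil(sqrt(772)) = 28.
Baby table (312^j mod 773 for j=0..27):
  0:1  1:312  2:719  3:158  4:597  5:744  6:228  7:20
  8:56  9:466  10:68  11:345  12:193  13:695  14:400  15:347
  16:44  17:587  18:716  19:768  20:759  21:270  22:756  23:107
  24:145  25:406  26:673  27:493
Giant step factor: 312^(-28) ≡ 281 (mod 773).
Scan 53·281^i mod 773 for i = 0, 1, …:
  i=0: 53   i=1: 206   i=2: 684   i=3: 500
  i=4: 587
Match at i=4, j=17: x = 4·28 + 17 = 129.

129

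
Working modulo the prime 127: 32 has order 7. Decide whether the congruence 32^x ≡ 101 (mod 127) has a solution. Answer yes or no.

no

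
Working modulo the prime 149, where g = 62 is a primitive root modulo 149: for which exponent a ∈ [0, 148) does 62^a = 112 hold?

Baby-step giant-step with m = ceil(sqrt(148)) = 13.
Baby table (62^j mod 149 for j=0..12):
  0:1  1:62  2:119  3:77  4:6  5:74  6:118  7:15
  8:36  9:146  10:112  11:90  12:67
Giant step factor: 62^(-13) ≡ 91 (mod 149).
Scan 112·91^i mod 149 for i = 0, 1, …:
  i=0: 112
Match at i=0, j=10: a = 0·13 + 10 = 10.

10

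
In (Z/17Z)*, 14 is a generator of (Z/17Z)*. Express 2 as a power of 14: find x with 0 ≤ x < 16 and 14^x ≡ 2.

14

Successive powers of 14 modulo 17:
  14^0=1  14^1=14  14^2=9  14^3=7  14^4=13  14^5=12
  14^6=15  14^7=6  14^8=16  14^9=3  14^10=8  14^11=10
  14^12=4  14^13=5  14^14=2
So 14^14 ≡ 2 (mod 17), giving x = 14.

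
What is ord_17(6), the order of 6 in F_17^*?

16

The order of 6 must divide p − 1 = 16 = 2^4.
Divisors: 1, 2, 4, 8, 16.
Check each in increasing order: 6^1 ≡ 6;  6^2 ≡ 2;  6^4 ≡ 4;  6^8 ≡ 16;  6^16 ≡ 1.
Smallest exponent giving 1 is 16.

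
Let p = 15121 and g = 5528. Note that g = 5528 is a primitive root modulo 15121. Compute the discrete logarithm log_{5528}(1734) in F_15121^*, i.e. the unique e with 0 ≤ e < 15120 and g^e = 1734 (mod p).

6274

Baby-step giant-step with m = ceil(sqrt(15120)) = 123.
Baby table (5528^j mod 15121 for j=0..122):
  0:1  1:5528  2:14364  3:3821  4:13572  5:10735  6:8276  7:8703
  8:10283  9:4585  10:3084  11:6985  12:9167  13:4705  14:1120  15:6871
  16:14057  17:277  18:4035  19:2005  20:15068  21:9436  22:9879  23:9181
  24:6492  25:5643  26:15002  27:7492  28:14478  29:14052  30:2879  31:7820
  32:13142  33:7692  34:1124  35:13862  36:11029  37:440  38:12960  39:14703
  40:2809  41:14006  42:5648  43:12400  44:3707  45:3341  46:6307  47:11191
  48:3837  49:11294  50:13744  51:8928  52:14161  53:591  54:912  55:6243
  56:5182  57:6922  58:8686  59:7033  60:2333  61:13732  62:3076  63:8124
  64:102  65:4379  66:13512  67:11717  68:8333  69:6258  70:12497  71:10688
  72:5517  73:14040  74:12148  75:1783  76:12653  77:11159  78:8393  79:5276
  80:12440  81:13133  82:3303  83:7937  84:9715  85:9849  86:9672  87:14081
  88:11981  89:988  90:2983  91:8134  92:10019  93:11930  94:6359  95:11348
  96:9836  97:13413  98:8801  99:7671  100:6004  101:14638  102:6393  103:2727
  104:14340  105:7238  106:1498  107:9757  108:89  109:8120  110:8232  111:7407
  112:13349  113:2792  114:10756  115:3396  116:7927  117:14919  118:2298  119:1704
  120:14450  121:10478  122:8954
Giant step factor: 5528^(-123) ≡ 9932 (mod 15121).
Scan 1734·9932^i mod 15121 for i = 0, 1, …:
  i=0: 1734   i=1: 14390   i=2: 12909   i=3: 1229
  i=4: 3781   i=5: 7449   i=6: 11536   i=7: 3735
  i=8: 4207   i=9: 4601     …   i=50: 11151
  i=51: 5528
Match at i=51, j=1: e = 51·123 + 1 = 6274.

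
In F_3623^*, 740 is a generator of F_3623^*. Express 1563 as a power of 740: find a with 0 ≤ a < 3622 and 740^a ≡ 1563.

Baby-step giant-step with m = ceil(sqrt(3622)) = 61.
Baby table (740^j mod 3623 for j=0..60):
  0:1  1:740  2:527  3:2319  4:2381  5:1162  6:1229  7:87
  8:2789  9:2373  10:2488  11:636  12:3273  13:1856  14:323  15:3525
  16:3563  17:2699  18:987  19:2157  20:2060  21:2740  22:2343  23:2026
  24:2941  25:2540  26:2886  27:1693  28:2885  29:953  30:2358  31:2257
  32:3600  33:1095  34:2371  35:1008  36:3205  37:2258  38:717  39:1622
  40:1067  41:3389  42:744  43:3487  44:804  45:788  46:3440  47:2254
  48:1380  49:3137  50:2660  51:1111  52:3342  53:2194  54:456  55:501
  56:1194  57:3171  58:2459  59:914  60:2482
Giant step factor: 740^(-61) ≡ 2422 (mod 3623).
Scan 1563·2422^i mod 3623 for i = 0, 1, …:
  i=0: 1563   i=1: 3174   i=2: 3045   i=3: 2185
  i=4: 2490   i=5: 2108   i=6: 769   i=7: 296
  i=8: 3181   i=9: 1884     …   i=29: 111
  i=30: 740
Match at i=30, j=1: a = 30·61 + 1 = 1831.

1831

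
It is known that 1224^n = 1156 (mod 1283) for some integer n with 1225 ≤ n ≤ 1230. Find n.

1230

Compute 1224^1225 mod 1283 = 962, then multiply by 1224 repeatedly:
  1224^1225=962  1224^1226=977  1224^1227=92  1224^1228=987  1224^1229=785
  1224^1230=1156
Found 1156 at exponent 1230.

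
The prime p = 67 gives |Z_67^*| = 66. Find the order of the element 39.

The order of 39 must divide p − 1 = 66 = 2 · 3 · 11.
Divisors: 1, 2, 3, 6, 11, 22, 33, 66.
Check each in increasing order: 39^1 ≡ 39;  39^2 ≡ 47;  39^3 ≡ 24;  39^6 ≡ 40;  39^11 ≡ 29;  39^22 ≡ 37;  39^33 ≡ 1.
Smallest exponent giving 1 is 33.

33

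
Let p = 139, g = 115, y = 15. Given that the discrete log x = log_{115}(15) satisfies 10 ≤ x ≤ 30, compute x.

17

Compute 115^10 mod 139 = 81, then multiply by 115 repeatedly:
  115^10=81  115^11=2  115^12=91  115^13=40  115^14=13
  115^15=105  115^16=121  115^17=15
Found 15 at exponent 17.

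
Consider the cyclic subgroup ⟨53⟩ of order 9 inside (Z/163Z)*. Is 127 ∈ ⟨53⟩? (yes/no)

no

127 ∈ ⟨53⟩ iff 127^9 ≡ 1 (mod 163), since |⟨53⟩| = 9.
127^9 mod 163 = 59.
Since 59 ≠ 1, 127 does not lie in the subgroup.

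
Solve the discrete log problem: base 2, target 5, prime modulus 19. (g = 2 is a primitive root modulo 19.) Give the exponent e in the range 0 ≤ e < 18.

16

Successive powers of 2 modulo 19:
  2^0=1  2^1=2  2^2=4  2^3=8  2^4=16  2^5=13
  2^6=7  2^7=14  2^8=9  2^9=18  2^10=17  2^11=15
  2^12=11  2^13=3  2^14=6  2^15=12  2^16=5
So 2^16 ≡ 5 (mod 19), giving e = 16.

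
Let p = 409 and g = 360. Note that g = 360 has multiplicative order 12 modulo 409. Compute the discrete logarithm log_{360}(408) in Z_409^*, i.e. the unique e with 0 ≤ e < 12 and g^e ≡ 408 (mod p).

6

Successive powers of 360 modulo 409:
  360^0=1  360^1=360  360^2=356  360^3=143  360^4=355  360^5=192
  360^6=408
So 360^6 ≡ 408 (mod 409), giving e = 6.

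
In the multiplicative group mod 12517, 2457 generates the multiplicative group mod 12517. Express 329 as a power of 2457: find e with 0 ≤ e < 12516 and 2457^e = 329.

8811

Baby-step giant-step with m = ceil(sqrt(12516)) = 112.
Baby table (2457^j mod 12517 for j=0..111):
  0:1  1:2457  2:3655  3:5646  4:3386  5:8114  6:9034  7:3897
  8:11941  9:11706  10:10093  11:2324  12:2316  13:7694  14:3488  15:8388
  16:6334  17:4007  18:6837  19:695  20:5303  21:11791  22:6149  23:74
  24:6580  25:7613  26:4743  27:224  28:12137  29:5115  30:487  31:7444
  32:2571  33:8379  34:9255  35:8663  36:6091  37:7772  38:7379  39:5587
  40:8627  41:5258  42:1362  43:4395  44:8861  45:4414  46:5476  47:11274
  48:97  49:506  50:4059  51:9431  52:3000  53:11004  54:108  55:2499
  56:6713  57:8952  58:2695  59:122  60:11863  61:7815  62:377  63:31
  64:1065  65:652  66:12305  67:4830  68:1194  69:4680  70:8154  71:7178
  72:12410  73:12475  74:9459  75:9211  76:691  77:7992  78:9688  79:8599
  80:11564  81:11675  82:9028  83:1672  84:2528  85:2864  86:2294  87:3708
  88:10697  89:9346  90:6944  91:737  92:8361  93:2580  94:5458  95:4599
  96:9409  97:11531  98:5696  99:1066  100:3109  101:3443  102:10476  103:4580
  104:277  105:4671  106:11075  107:11834  108:11664  109:7035  110:11535  111:3007
Giant step factor: 2457^(-112) ≡ 2283 (mod 12517).
Scan 329·2283^i mod 12517 for i = 0, 1, …:
  i=0: 329   i=1: 87   i=2: 10866   i=3: 10901
  i=4: 3187   i=5: 3544   i=6: 4970   i=7: 6108
  i=8: 626   i=9: 2220     …   i=77: 15
  i=78: 9211
Match at i=78, j=75: e = 78·112 + 75 = 8811.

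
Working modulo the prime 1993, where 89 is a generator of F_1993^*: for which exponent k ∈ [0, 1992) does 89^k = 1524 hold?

18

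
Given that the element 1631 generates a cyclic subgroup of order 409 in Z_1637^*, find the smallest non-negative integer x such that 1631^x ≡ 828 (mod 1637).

330

Baby-step giant-step with m = ceil(sqrt(409)) = 21.
Baby table (1631^j mod 1637 for j=0..20):
  0:1  1:1631  2:36  3:1421  4:1296  5:409  6:820  7:1628
  8:54  9:1313  10:307  11:1432  12:1230  13:805  14:81  15:1151
  16:1279  17:511  18:208  19:389  20:940
Giant step factor: 1631^(-21) ≡ 503 (mod 1637).
Scan 828·503^i mod 1637 for i = 0, 1, …:
  i=0: 828   i=1: 686   i=2: 1288   i=3: 1249
  i=4: 1276   i=5: 124   i=6: 166   i=7: 11
  i=8: 622   i=9: 199     …   i=14: 702
  i=15: 1151
Match at i=15, j=15: x = 15·21 + 15 = 330.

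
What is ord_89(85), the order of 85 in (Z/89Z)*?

The order of 85 must divide p − 1 = 88 = 2^3 · 11.
Divisors: 1, 2, 4, 8, 11, 22, 44, 88.
Check each in increasing order: 85^1 ≡ 85;  85^2 ≡ 16;  85^4 ≡ 78;  85^8 ≡ 32;  85^11 ≡ 88;  85^22 ≡ 1.
Smallest exponent giving 1 is 22.

22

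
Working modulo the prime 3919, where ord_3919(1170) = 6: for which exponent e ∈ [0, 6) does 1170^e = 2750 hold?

Successive powers of 1170 modulo 3919:
  1170^0=1  1170^1=1170  1170^2=1169  1170^3=3918  1170^4=2749  1170^5=2750
So 1170^5 ≡ 2750 (mod 3919), giving e = 5.

5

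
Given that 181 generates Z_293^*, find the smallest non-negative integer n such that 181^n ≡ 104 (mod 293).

Baby-step giant-step with m = ceil(sqrt(292)) = 18.
Baby table (181^j mod 293 for j=0..17):
  0:1  1:181  2:238  3:7  4:95  5:201  6:49  7:79
  8:235  9:50  10:260  11:180  12:57  13:62  14:88  15:106
  16:141  17:30
Giant step factor: 181^(-18) ≡ 216 (mod 293).
Scan 104·216^i mod 293 for i = 0, 1, …:
  i=0: 104   i=1: 196   i=2: 144   i=3: 46
  i=4: 267   i=5: 244   i=6: 257   i=7: 135
  i=8: 153   i=9: 232   i=10: 9   i=11: 186
  i=12: 35   i=13: 235
Match at i=13, j=8: n = 13·18 + 8 = 242.

242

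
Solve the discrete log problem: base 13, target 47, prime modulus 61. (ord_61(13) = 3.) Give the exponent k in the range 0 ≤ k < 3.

Successive powers of 13 modulo 61:
  13^0=1  13^1=13  13^2=47
So 13^2 ≡ 47 (mod 61), giving k = 2.

2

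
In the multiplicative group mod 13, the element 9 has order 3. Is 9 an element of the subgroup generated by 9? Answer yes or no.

yes

⟨9⟩ has order 3; its elements mod 13 are {1, 3, 9}.
9 is in this set.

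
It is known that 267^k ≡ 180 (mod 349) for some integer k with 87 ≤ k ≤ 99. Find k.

Compute 267^87 mod 349 = 136, then multiply by 267 repeatedly:
  267^87=136  267^88=16  267^89=84  267^90=92  267^91=134
  267^92=180
Found 180 at exponent 92.

92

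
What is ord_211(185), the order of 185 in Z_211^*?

21

The order of 185 must divide p − 1 = 210 = 2 · 3 · 5 · 7.
Divisors: 1, 2, 3, 5, 6, 7, 10, 14, 15, 21, 30, 35, 42, 70, 105, 210.
Check each in increasing order: 185^1 ≡ 185;  185^2 ≡ 43;  185^3 ≡ 148;  185^5 ≡ 34;  185^6 ≡ 171;  185^7 ≡ 196;  185^10 ≡ 101;  185^14 ≡ 14;  185^15 ≡ 58;  185^21 ≡ 1.
Smallest exponent giving 1 is 21.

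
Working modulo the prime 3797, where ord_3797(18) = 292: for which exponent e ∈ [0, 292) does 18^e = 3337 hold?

131

Baby-step giant-step with m = ceil(sqrt(292)) = 18.
Baby table (18^j mod 3797 for j=0..17):
  0:1  1:18  2:324  3:2035  4:2457  5:2459  6:2495  7:3143
  8:3416  9:736  10:1857  11:3050  12:1742  13:980  14:2452  15:2369
  16:875  17:562
Giant step factor: 18^(-18) ≡ 2034 (mod 3797).
Scan 3337·2034^i mod 3797 for i = 0, 1, …:
  i=0: 3337   i=1: 2219   i=2: 2610   i=3: 534
  i=4: 214   i=5: 2418   i=6: 1097   i=7: 2459
Match at i=7, j=5: e = 7·18 + 5 = 131.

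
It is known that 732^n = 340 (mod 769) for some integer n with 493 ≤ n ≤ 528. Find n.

520

Compute 732^493 mod 769 = 660, then multiply by 732 repeatedly:
  732^493=660  732^494=188  732^495=734  732^496=526  732^497=532
  732^498=310  732^499=65  732^500=671  732^501=550  732^502=413
  732^503=99  732^504=182  732^505=187  732^506=2  732^507=695
  732^508=431  732^509=202  732^510=216  732^511=467  732^512=408
  732^513=284  732^514=258  732^515=451  732^516=231  732^517=681
  732^518=180  732^519=261  732^520=340
Found 340 at exponent 520.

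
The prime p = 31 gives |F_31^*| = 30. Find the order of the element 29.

10

The order of 29 must divide p − 1 = 30 = 2 · 3 · 5.
Divisors: 1, 2, 3, 5, 6, 10, 15, 30.
Check each in increasing order: 29^1 ≡ 29;  29^2 ≡ 4;  29^3 ≡ 23;  29^5 ≡ 30;  29^6 ≡ 2;  29^10 ≡ 1.
Smallest exponent giving 1 is 10.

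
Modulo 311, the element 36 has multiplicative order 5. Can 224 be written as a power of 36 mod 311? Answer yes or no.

no

⟨36⟩ has order 5; its elements mod 311 are {1, 6, 36, 52, 216}.
224 is not in this set.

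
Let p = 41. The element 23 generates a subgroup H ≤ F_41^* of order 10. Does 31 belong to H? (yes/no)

yes

31 ∈ ⟨23⟩ iff 31^10 ≡ 1 (mod 41), since |⟨23⟩| = 10.
31^10 mod 41 = 1.
Since 1 = 1, 31 lies in the subgroup.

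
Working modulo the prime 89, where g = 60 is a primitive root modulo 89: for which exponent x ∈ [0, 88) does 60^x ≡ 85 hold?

Baby-step giant-step with m = ceil(sqrt(88)) = 10.
Baby table (60^j mod 89 for j=0..9):
  0:1  1:60  2:40  3:86  4:87  5:58  6:9  7:6
  8:4  9:62
Giant step factor: 60^(-10) ≡ 84 (mod 89).
Scan 85·84^i mod 89 for i = 0, 1, …:
  i=0: 85   i=1: 20   i=2: 78   i=3: 55
  i=4: 81   i=5: 40
Match at i=5, j=2: x = 5·10 + 2 = 52.

52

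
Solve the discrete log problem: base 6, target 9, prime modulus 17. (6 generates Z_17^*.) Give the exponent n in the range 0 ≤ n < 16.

Successive powers of 6 modulo 17:
  6^0=1  6^1=6  6^2=2  6^3=12  6^4=4  6^5=7
  6^6=8  6^7=14  6^8=16  6^9=11  6^10=15  6^11=5
  6^12=13  6^13=10  6^14=9
So 6^14 ≡ 9 (mod 17), giving n = 14.

14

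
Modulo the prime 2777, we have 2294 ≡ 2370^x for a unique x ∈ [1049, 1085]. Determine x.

Compute 2370^1049 mod 2777 = 1787, then multiply by 2370 repeatedly:
  2370^1049=1787  2370^1050=265  2370^1051=448  2370^1052=946  2370^1053=981
  2370^1054=621  2370^1055=2737  2370^1056=2395  2370^1057=2739  2370^1058=1581
  2370^1059=797  2370^1060=530  2370^1061=896  2370^1062=1892  2370^1063=1962
  2370^1064=1242  2370^1065=2697  2370^1066=2013  2370^1067=2701  2370^1068=385
  2370^1069=1594  2370^1070=1060  2370^1071=1792  2370^1072=1007  2370^1073=1147
  2370^1074=2484  2370^1075=2617  2370^1076=1249  2370^1077=2625  2370^1078=770
  2370^1079=411  2370^1080=2120  2370^1081=807  2370^1082=2014  2370^1083=2294
Found 2294 at exponent 1083.

1083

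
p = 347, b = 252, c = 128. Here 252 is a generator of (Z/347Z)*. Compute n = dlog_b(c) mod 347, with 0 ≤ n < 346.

57

Baby-step giant-step with m = ceil(sqrt(346)) = 19.
Baby table (252^j mod 347 for j=0..18):
  0:1  1:252  2:3  3:62  4:9  5:186  6:27  7:211
  8:81  9:286  10:243  11:164  12:35  13:145  14:105  15:88
  16:315  17:264  18:251
Giant step factor: 252^(-19) ≡ 216 (mod 347).
Scan 128·216^i mod 347 for i = 0, 1, …:
  i=0: 128   i=1: 235   i=2: 98   i=3: 1
Match at i=3, j=0: n = 3·19 + 0 = 57.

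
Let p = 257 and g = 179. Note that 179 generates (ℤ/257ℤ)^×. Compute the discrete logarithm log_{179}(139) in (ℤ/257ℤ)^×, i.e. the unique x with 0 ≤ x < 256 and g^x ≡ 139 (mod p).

210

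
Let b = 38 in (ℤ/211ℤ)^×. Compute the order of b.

The order of 38 must divide p − 1 = 210 = 2 · 3 · 5 · 7.
Divisors: 1, 2, 3, 5, 6, 7, 10, 14, 15, 21, 30, 35, 42, 70, 105, 210.
Check each in increasing order: 38^1 ≡ 38;  38^2 ≡ 178;  38^3 ≡ 12;  38^5 ≡ 26;  38^6 ≡ 144;  38^7 ≡ 197;  38^10 ≡ 43;  38^14 ≡ 196;  38^15 ≡ 63;  38^21 ≡ 210;  38^30 ≡ 171;  38^35 ≡ 15;  38^42 ≡ 1.
Smallest exponent giving 1 is 42.

42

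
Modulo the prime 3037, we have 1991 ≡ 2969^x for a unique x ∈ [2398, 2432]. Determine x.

Compute 2969^2398 mod 3037 = 2177, then multiply by 2969 repeatedly:
  2969^2398=2177  2969^2399=777  2969^2400=1830  2969^2401=77  2969^2402=838
  2969^2403=719  2969^2404=2737  2969^2405=2178  2969^2406=709  2969^2407=380
  2969^2408=1493  2969^2409=1734  2969^2410=531  2969^2411=336  2969^2412=1448
  2969^2413=1757  2969^2414=2004  2969^2415=393  2969^2416=609  2969^2417=1106
  2969^2418=717  2969^2419=2873  2969^2420=2041  2969^2421=914  2969^2422=1625
  2969^2423=1869  2969^2424=462  2969^2425=1991
Found 1991 at exponent 2425.

2425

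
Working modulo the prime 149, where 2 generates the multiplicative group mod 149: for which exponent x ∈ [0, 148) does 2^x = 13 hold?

Baby-step giant-step with m = ceil(sqrt(148)) = 13.
Baby table (2^j mod 149 for j=0..12):
  0:1  1:2  2:4  3:8  4:16  5:32  6:64  7:128
  8:107  9:65  10:130  11:111  12:73
Giant step factor: 2^(-13) ≡ 99 (mod 149).
Scan 13·99^i mod 149 for i = 0, 1, …:
  i=0: 13   i=1: 95   i=2: 18   i=3: 143
  i=4: 2
Match at i=4, j=1: x = 4·13 + 1 = 53.

53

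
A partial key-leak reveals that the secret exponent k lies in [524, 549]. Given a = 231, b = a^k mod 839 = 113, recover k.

549

Compute 231^524 mod 839 = 73, then multiply by 231 repeatedly:
  231^524=73  231^525=83  231^526=715  231^527=721  231^528=429
  231^529=97  231^530=593  231^531=226  231^532=188  231^533=639
  231^534=784  231^535=719  231^536=806  231^537=767  231^538=148
  231^539=628  231^540=760  231^541=209  231^542=456  231^543=461
  231^544=777  231^545=780  231^546=634  231^547=468  231^548=716
  231^549=113
Found 113 at exponent 549.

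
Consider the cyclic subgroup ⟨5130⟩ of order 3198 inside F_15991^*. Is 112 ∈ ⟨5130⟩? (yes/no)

no

112 ∈ ⟨5130⟩ iff 112^3198 ≡ 1 (mod 15991), since |⟨5130⟩| = 3198.
112^3198 mod 15991 = 1519.
Since 1519 ≠ 1, 112 does not lie in the subgroup.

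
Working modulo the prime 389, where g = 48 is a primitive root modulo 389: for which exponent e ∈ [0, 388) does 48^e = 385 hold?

Baby-step giant-step with m = ceil(sqrt(388)) = 20.
Baby table (48^j mod 389 for j=0..19):
  0:1  1:48  2:359  3:116  4:122  5:21  6:230  7:148
  8:102  9:228  10:52  11:162  12:385  13:197  14:120  15:314
  16:290  17:305  18:247  19:186
Giant step factor: 48^(-20) ≡ 348 (mod 389).
Scan 385·348^i mod 389 for i = 0, 1, …:
  i=0: 385
Match at i=0, j=12: e = 0·20 + 12 = 12.

12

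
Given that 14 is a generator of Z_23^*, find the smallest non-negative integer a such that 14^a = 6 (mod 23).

4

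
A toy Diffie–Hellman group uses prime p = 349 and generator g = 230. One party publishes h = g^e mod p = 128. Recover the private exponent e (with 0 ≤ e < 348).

Baby-step giant-step with m = ceil(sqrt(348)) = 19.
Baby table (230^j mod 349 for j=0..18):
  0:1  1:230  2:201  3:162  4:266  5:105  6:69  7:165
  8:258  9:10  10:206  11:265  12:224  13:217  14:3  15:341
  16:254  17:137  18:100
Giant step factor: 230^(-19) ≡ 195 (mod 349).
Scan 128·195^i mod 349 for i = 0, 1, …:
  i=0: 128   i=1: 181   i=2: 46   i=3: 245
  i=4: 311   i=5: 268   i=6: 259   i=7: 249
  i=8: 44   i=9: 204     …   i=16: 146
  i=17: 201
Match at i=17, j=2: e = 17·19 + 2 = 325.

325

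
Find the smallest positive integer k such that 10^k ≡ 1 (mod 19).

The order of 10 must divide p − 1 = 18 = 2 · 3^2.
Divisors: 1, 2, 3, 6, 9, 18.
Check each in increasing order: 10^1 ≡ 10;  10^2 ≡ 5;  10^3 ≡ 12;  10^6 ≡ 11;  10^9 ≡ 18;  10^18 ≡ 1.
Smallest exponent giving 1 is 18.

18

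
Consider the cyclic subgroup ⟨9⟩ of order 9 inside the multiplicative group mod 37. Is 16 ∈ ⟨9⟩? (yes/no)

yes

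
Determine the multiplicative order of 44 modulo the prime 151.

25

The order of 44 must divide p − 1 = 150 = 2 · 3 · 5^2.
Divisors: 1, 2, 3, 5, 6, 10, 15, 25, 30, 50, 75, 150.
Check each in increasing order: 44^1 ≡ 44;  44^2 ≡ 124;  44^3 ≡ 20;  44^5 ≡ 64;  44^6 ≡ 98;  44^10 ≡ 19;  44^15 ≡ 8;  44^25 ≡ 1.
Smallest exponent giving 1 is 25.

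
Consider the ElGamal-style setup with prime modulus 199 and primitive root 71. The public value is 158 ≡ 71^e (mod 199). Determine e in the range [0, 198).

62

Baby-step giant-step with m = ceil(sqrt(198)) = 15.
Baby table (71^j mod 199 for j=0..14):
  0:1  1:71  2:66  3:109  4:177  5:30  6:140  7:189
  8:86  9:136  10:104  11:21  12:98  13:192  14:100
Giant step factor: 71^(-15) ≡ 171 (mod 199).
Scan 158·171^i mod 199 for i = 0, 1, …:
  i=0: 158   i=1: 153   i=2: 94   i=3: 154
  i=4: 66
Match at i=4, j=2: e = 4·15 + 2 = 62.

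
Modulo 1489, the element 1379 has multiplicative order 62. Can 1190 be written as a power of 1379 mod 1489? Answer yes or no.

yes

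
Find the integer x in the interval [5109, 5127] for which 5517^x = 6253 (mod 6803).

5125

Compute 5517^5109 mod 6803 = 3830, then multiply by 5517 repeatedly:
  5517^5109=3830  5517^5110=6795  5517^5111=3485  5517^5112=1467  5517^5113=4672
  5517^5114=5660  5517^5115=450  5517^5116=6358  5517^5117=818  5517^5118=2517
  5517^5119=1366  5517^5120=5301  5517^5121=6323  5517^5122=5010  5517^5123=6384
  5517^5124=1397  5517^5125=6253
Found 6253 at exponent 5125.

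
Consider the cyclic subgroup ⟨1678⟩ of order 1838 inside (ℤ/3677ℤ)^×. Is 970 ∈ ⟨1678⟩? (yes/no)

yes

970 ∈ ⟨1678⟩ iff 970^1838 ≡ 1 (mod 3677), since |⟨1678⟩| = 1838.
970^1838 mod 3677 = 1.
Since 1 = 1, 970 lies in the subgroup.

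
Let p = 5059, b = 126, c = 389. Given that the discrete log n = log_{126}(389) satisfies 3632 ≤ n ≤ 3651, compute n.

3637

Compute 126^3632 mod 5059 = 1870, then multiply by 126 repeatedly:
  126^3632=1870  126^3633=2906  126^3634=1908  126^3635=2635  126^3636=3175
  126^3637=389
Found 389 at exponent 3637.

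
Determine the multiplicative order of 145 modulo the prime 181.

15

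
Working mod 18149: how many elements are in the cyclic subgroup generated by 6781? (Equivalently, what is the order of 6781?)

18148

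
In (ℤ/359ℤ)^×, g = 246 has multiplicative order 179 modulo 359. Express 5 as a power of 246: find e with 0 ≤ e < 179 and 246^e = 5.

153

Baby-step giant-step with m = ceil(sqrt(179)) = 14.
Baby table (246^j mod 359 for j=0..13):
  0:1  1:246  2:204  3:283  4:331  5:292  6:32  7:333
  8:66  9:81  10:181  11:10  12:306  13:245
Giant step factor: 246^(-14) ≡ 94 (mod 359).
Scan 5·94^i mod 359 for i = 0, 1, …:
  i=0: 5   i=1: 111   i=2: 23   i=3: 8
  i=4: 34   i=5: 324   i=6: 300   i=7: 198
  i=8: 303   i=9: 121   i=10: 245
Match at i=10, j=13: e = 10·14 + 13 = 153.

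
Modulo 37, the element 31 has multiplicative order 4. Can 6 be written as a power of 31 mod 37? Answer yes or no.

6 ∈ ⟨31⟩ iff 6^4 ≡ 1 (mod 37), since |⟨31⟩| = 4.
6^4 mod 37 = 1.
Since 1 = 1, 6 lies in the subgroup.

yes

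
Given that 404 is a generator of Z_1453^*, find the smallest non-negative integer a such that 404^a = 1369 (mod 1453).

1264

Baby-step giant-step with m = ceil(sqrt(1452)) = 39.
Baby table (404^j mod 1453 for j=0..38):
  0:1  1:404  2:480  3:671  4:826  5:967  6:1264  7:653
  8:819  9:1045  10:810  11:315  12:849  13:88  14:680  15:103
  16:928  17:38  18:822  19:804  20:797  21:875  22:421  23:83
  24:113  25:609  26:479  27:267  28:346  29:296  30:438  31:1139
  32:1008  33:392  34:1444  35:723  36:39  37:1226  38:1284
Giant step factor: 404^(-39) ≡ 775 (mod 1453).
Scan 1369·775^i mod 1453 for i = 0, 1, …:
  i=0: 1369   i=1: 285   i=2: 19   i=3: 195
  i=4: 13   i=5: 1357   i=6: 1156   i=7: 852
  i=8: 638   i=9: 430     …   i=31: 843
  i=32: 928
Match at i=32, j=16: a = 32·39 + 16 = 1264.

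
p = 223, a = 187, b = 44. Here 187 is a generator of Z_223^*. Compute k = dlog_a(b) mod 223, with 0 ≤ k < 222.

Baby-step giant-step with m = ceil(sqrt(222)) = 15.
Baby table (187^j mod 223 for j=0..14):
  0:1  1:187  2:181  3:174  4:203  5:51  6:171  7:88
  8:177  9:95  10:148  11:24  12:28  13:107  14:162
Giant step factor: 187^(-15) ≡ 59 (mod 223).
Scan 44·59^i mod 223 for i = 0, 1, …:
  i=0: 44   i=1: 143   i=2: 186   i=3: 47
  i=4: 97   i=5: 148
Match at i=5, j=10: k = 5·15 + 10 = 85.

85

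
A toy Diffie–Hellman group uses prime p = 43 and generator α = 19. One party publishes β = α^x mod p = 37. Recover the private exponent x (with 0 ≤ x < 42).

7

Successive powers of 19 modulo 43:
  19^0=1  19^1=19  19^2=17  19^3=22  19^4=31  19^5=30
  19^6=11  19^7=37
So 19^7 ≡ 37 (mod 43), giving x = 7.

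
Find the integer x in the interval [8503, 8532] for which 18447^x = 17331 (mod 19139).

8504

Compute 18447^8503 mod 19139 = 13942, then multiply by 18447 repeatedly:
  18447^8503=13942  18447^8504=17331
Found 17331 at exponent 8504.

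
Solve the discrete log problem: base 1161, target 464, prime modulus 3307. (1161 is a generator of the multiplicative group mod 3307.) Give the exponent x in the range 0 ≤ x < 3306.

2872

Baby-step giant-step with m = ceil(sqrt(3306)) = 58.
Baby table (1161^j mod 3307 for j=0..57):
  0:1  1:1161  2:1972  3:1048  4:3059  5:3088  6:380  7:1349
  8:1978  9:1400  10:1663  11:2762  12:2199  13:35  14:951  15:2880
  16:303  17:1241  18:2256  19:72  20:917  21:3090  22:2702  23:1986
  24:767  25:904  26:1225  27:215  28:1590  29:684  30:444  31:2899
  32:2520  33:2332  34:2326  35:1974  36:63  37:389  38:1877  39:3191
  40:911  41:2738  42:791  43:2312  44:2255  45:2218  46:2252  47:2042
  48:2950  49:2205  50:387  51:2862  52:2554  53:2122  54:3234  55:1229
  56:1552  57:2864
Giant step factor: 1161^(-58) ≡ 1585 (mod 3307).
Scan 464·1585^i mod 3307 for i = 0, 1, …:
  i=0: 464   i=1: 1286   i=2: 1198   i=3: 612
  i=4: 1069   i=5: 1181   i=6: 123   i=7: 3149
  i=8: 902   i=9: 1046     …   i=48: 2166
  i=49: 444
Match at i=49, j=30: x = 49·58 + 30 = 2872.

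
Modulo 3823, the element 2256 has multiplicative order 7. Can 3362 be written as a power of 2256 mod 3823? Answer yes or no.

yes

⟨2256⟩ has order 7; its elements mod 3823 are {1, 1123, 2225, 2256, 2662, 3362, 3663}.
3362 is in this set.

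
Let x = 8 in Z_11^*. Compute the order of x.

The order of 8 must divide p − 1 = 10 = 2 · 5.
Divisors: 1, 2, 5, 10.
Check each in increasing order: 8^1 ≡ 8;  8^2 ≡ 9;  8^5 ≡ 10;  8^10 ≡ 1.
Smallest exponent giving 1 is 10.

10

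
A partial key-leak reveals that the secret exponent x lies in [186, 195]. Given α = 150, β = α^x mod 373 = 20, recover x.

Compute 150^186 mod 373 = 372, then multiply by 150 repeatedly:
  150^186=372  150^187=223  150^188=253  150^189=277  150^190=147
  150^191=43  150^192=109  150^193=311  150^194=25  150^195=20
Found 20 at exponent 195.

195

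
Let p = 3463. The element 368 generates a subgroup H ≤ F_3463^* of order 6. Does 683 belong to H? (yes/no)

no

⟨368⟩ has order 6; its elements mod 3463 are {1, 367, 368, 3095, 3096, 3462}.
683 is not in this set.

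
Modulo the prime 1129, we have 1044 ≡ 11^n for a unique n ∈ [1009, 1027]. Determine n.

Compute 11^1009 mod 1129 = 973, then multiply by 11 repeatedly:
  11^1009=973  11^1010=542  11^1011=317  11^1012=100  11^1013=1100
  11^1014=810  11^1015=1007  11^1016=916  11^1017=1044
Found 1044 at exponent 1017.

1017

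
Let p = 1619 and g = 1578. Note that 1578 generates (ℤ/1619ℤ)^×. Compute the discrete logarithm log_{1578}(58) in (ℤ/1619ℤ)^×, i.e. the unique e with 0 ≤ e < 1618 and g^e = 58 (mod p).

445

Baby-step giant-step with m = ceil(sqrt(1618)) = 41.
Baby table (1578^j mod 1619 for j=0..40):
  0:1  1:1578  2:62  3:696  4:606  5:1058  6:335  7:836
  8:1342  9:24  10:635  11:1488  12:514  13:1592  14:1107  15:1564
  16:636  17:1447  18:576  19:669  20:94  21:1003  22:971  23:664
  24:299  25:693  26:729  27:872  28:1485  29:637  30:1406  31:638
  32:1365  33:700  34:442  35:1306  36:1500  37:22  38:717  39:1364
  40:741
Giant step factor: 1578^(-41) ≡ 1112 (mod 1619).
Scan 58·1112^i mod 1619 for i = 0, 1, …:
  i=0: 58   i=1: 1355   i=2: 1090   i=3: 1068
  i=4: 889   i=5: 978   i=6: 1187   i=7: 459
  i=8: 423   i=9: 866   i=10: 1306
Match at i=10, j=35: e = 10·41 + 35 = 445.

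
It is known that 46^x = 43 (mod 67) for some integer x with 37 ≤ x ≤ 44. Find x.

39

Compute 46^37 mod 67 = 20, then multiply by 46 repeatedly:
  46^37=20  46^38=49  46^39=43
Found 43 at exponent 39.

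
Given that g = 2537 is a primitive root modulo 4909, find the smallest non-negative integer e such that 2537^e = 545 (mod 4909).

2912

Baby-step giant-step with m = ceil(sqrt(4908)) = 71.
Baby table (2537^j mod 4909 for j=0..70):
  0:1  1:2537  2:670  3:1276  4:2181  5:754  6:3297  7:4462
  8:4849  9:4868  10:3981  11:1984  12:1683  13:3850  14:3449  15:2275
  16:3600  17:2460  18:1681  19:3685  20:2109  21:4632  22:4147  23:952
  24:4905  25:4579  26:2229  27:4714  28:1094  29:1893  30:1539  31:1788
  32:240  33:164  34:3712  35:1882  36:3086  37:4236  38:931  39:718
  40:327  41:4887  42:3094  43:4896  44:1382  45:1108  46:3048  47:1101
  48:16  49:1320  50:902  51:780  52:533  53:2246  54:3662  55:2666
  56:3949  57:4253  58:4788  59:2290  60:2383  61:2692  62:1185  63:2037
  64:3601  65:88  66:2351  67:52  68:4290  69:477  70:2535
Giant step factor: 2537^(-71) ≡ 3412 (mod 4909).
Scan 545·3412^i mod 4909 for i = 0, 1, …:
  i=0: 545   i=1: 3938   i=2: 523   i=3: 2509
  i=4: 4321   i=5: 1525   i=6: 4669   i=7: 923
  i=8: 2607   i=9: 4885     …   i=40: 4845
  i=41: 2537
Match at i=41, j=1: e = 41·71 + 1 = 2912.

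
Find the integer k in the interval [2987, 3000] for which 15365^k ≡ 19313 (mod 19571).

Compute 15365^2987 mod 19571 = 12261, then multiply by 15365 repeatedly:
  15365^2987=12261  15365^2988=19390  15365^2989=17588  15365^2990=3252  15365^2991=2217
  15365^2992=10665  15365^2993=19313
Found 19313 at exponent 2993.

2993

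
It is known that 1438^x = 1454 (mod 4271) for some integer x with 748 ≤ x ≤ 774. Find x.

Compute 1438^748 mod 4271 = 1454, then multiply by 1438 repeatedly:
  1438^748=1454
Found 1454 at exponent 748.

748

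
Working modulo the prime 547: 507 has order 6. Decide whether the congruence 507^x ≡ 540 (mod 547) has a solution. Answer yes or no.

no

⟨507⟩ has order 6; its elements mod 547 are {1, 40, 41, 506, 507, 546}.
540 is not in this set.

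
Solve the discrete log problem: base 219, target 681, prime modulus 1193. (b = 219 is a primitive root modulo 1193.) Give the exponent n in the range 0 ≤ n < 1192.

1072

Baby-step giant-step with m = ceil(sqrt(1192)) = 35.
Baby table (219^j mod 1193 for j=0..34):
  0:1  1:219  2:241  3:287  4:817  5:1166  6:52  7:651
  8:602  9:608  10:729  11:982  12:318  13:448  14:286  15:598
  16:925  17:958  18:1027  19:629  20:556  21:78  22:380  23:903
  24:912  25:497  26:280  27:477  28:672  29:429  30:897  31:791
  32:244  33:944  34:347
Giant step factor: 219^(-35) ≡ 216 (mod 1193).
Scan 681·216^i mod 1193 for i = 0, 1, …:
  i=0: 681   i=1: 357   i=2: 760   i=3: 719
  i=4: 214   i=5: 890   i=6: 167   i=7: 282
  i=8: 69   i=9: 588     …   i=29: 775
  i=30: 380
Match at i=30, j=22: n = 30·35 + 22 = 1072.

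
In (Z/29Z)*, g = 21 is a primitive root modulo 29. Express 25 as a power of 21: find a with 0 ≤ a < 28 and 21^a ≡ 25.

24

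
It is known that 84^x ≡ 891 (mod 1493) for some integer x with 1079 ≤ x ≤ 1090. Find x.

Compute 84^1079 mod 1493 = 542, then multiply by 84 repeatedly:
  84^1079=542  84^1080=738  84^1081=779  84^1082=1237  84^1083=891
Found 891 at exponent 1083.

1083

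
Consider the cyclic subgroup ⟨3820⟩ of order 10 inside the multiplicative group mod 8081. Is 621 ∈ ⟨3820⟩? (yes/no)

no

621 ∈ ⟨3820⟩ iff 621^10 ≡ 1 (mod 8081), since |⟨3820⟩| = 10.
621^10 mod 8081 = 3789.
Since 3789 ≠ 1, 621 does not lie in the subgroup.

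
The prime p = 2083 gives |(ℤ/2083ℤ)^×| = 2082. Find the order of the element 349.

The order of 349 must divide p − 1 = 2082 = 2 · 3 · 347.
Divisors: 1, 2, 3, 6, 347, 694, 1041, 2082.
Check each in increasing order: 349^1 ≡ 349;  349^2 ≡ 987;  349^3 ≡ 768;  349^6 ≡ 335;  349^347 ≡ 1634;  349^694 ≡ 1633;  349^1041 ≡ 2082;  349^2082 ≡ 1.
Smallest exponent giving 1 is 2082.

2082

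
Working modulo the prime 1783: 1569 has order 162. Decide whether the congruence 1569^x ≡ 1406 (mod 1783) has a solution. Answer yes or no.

1406 ∈ ⟨1569⟩ iff 1406^162 ≡ 1 (mod 1783), since |⟨1569⟩| = 162.
1406^162 mod 1783 = 367.
Since 367 ≠ 1, 1406 does not lie in the subgroup.

no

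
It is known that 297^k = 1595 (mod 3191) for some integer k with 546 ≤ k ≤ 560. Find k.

551

Compute 297^546 mod 3191 = 1332, then multiply by 297 repeatedly:
  297^546=1332  297^547=3111  297^548=1768  297^549=1772  297^550=2960
  297^551=1595
Found 1595 at exponent 551.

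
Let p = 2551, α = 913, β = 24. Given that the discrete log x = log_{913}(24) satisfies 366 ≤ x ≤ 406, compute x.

371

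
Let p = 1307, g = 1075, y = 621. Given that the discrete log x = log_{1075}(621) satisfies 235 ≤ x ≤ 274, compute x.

246

Compute 1075^235 mod 1307 = 200, then multiply by 1075 repeatedly:
  1075^235=200  1075^236=652  1075^237=348  1075^238=298  1075^239=135
  1075^240=48  1075^241=627  1075^242=920  1075^243=908  1075^244=1078
  1075^245=848  1075^246=621
Found 621 at exponent 246.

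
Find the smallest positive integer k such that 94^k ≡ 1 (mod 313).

The order of 94 must divide p − 1 = 312 = 2^3 · 3 · 13.
Divisors: 1, 2, 3, 4, 6, 8, 12, 13, 24, 26, 39, 52, 78, 104, 156, 312.
Check each in increasing order: 94^1 ≡ 94;  94^2 ≡ 72;  94^3 ≡ 195;  94^4 ≡ 176;  94^6 ≡ 152;  94^8 ≡ 302;  94^12 ≡ 255;  94^13 ≡ 182;  94^24 ≡ 234;  94^26 ≡ 259;  94^39 ≡ 188;  94^52 ≡ 99;  94^78 ≡ 288;  94^104 ≡ 98;  94^156 ≡ 312;  94^312 ≡ 1.
Smallest exponent giving 1 is 312.

312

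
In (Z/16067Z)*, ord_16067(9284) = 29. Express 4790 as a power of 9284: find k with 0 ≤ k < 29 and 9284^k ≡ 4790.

14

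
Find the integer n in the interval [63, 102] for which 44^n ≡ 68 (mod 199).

67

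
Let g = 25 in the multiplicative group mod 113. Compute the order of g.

56

The order of 25 must divide p − 1 = 112 = 2^4 · 7.
Divisors: 1, 2, 4, 7, 8, 14, 16, 28, 56, 112.
Check each in increasing order: 25^1 ≡ 25;  25^2 ≡ 60;  25^4 ≡ 97;  25^7 ≡ 69;  25^8 ≡ 30;  25^14 ≡ 15;  25^16 ≡ 109;  25^28 ≡ 112;  25^56 ≡ 1.
Smallest exponent giving 1 is 56.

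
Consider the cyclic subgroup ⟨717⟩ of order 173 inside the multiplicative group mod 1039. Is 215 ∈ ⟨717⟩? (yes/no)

215 ∈ ⟨717⟩ iff 215^173 ≡ 1 (mod 1039), since |⟨717⟩| = 173.
215^173 mod 1039 = 898.
Since 898 ≠ 1, 215 does not lie in the subgroup.

no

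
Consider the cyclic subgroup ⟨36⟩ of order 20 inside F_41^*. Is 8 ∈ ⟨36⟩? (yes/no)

yes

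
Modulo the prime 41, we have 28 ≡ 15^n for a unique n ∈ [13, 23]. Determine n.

Compute 15^13 mod 41 = 6, then multiply by 15 repeatedly:
  15^13=6  15^14=8  15^15=38  15^16=37  15^17=22
  15^18=2  15^19=30  15^20=40  15^21=26  15^22=21
  15^23=28
Found 28 at exponent 23.

23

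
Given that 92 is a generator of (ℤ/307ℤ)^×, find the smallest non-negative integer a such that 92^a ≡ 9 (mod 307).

288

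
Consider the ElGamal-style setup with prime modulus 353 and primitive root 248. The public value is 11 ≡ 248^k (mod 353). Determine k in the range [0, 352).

Baby-step giant-step with m = ceil(sqrt(352)) = 19.
Baby table (248^j mod 353 for j=0..18):
  0:1  1:248  2:82  3:215  4:17  5:333  6:335  7:125
  8:289  9:13  10:47  11:7  12:324  13:221  14:93  15:119
  16:213  17:227  18:169
Giant step factor: 248^(-19) ≡ 26 (mod 353).
Scan 11·26^i mod 353 for i = 0, 1, …:
  i=0: 11   i=1: 286   i=2: 23   i=3: 245
  i=4: 16   i=5: 63   i=6: 226   i=7: 228
  i=8: 280   i=9: 220     …   i=15: 284
  i=16: 324
Match at i=16, j=12: k = 16·19 + 12 = 316.

316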